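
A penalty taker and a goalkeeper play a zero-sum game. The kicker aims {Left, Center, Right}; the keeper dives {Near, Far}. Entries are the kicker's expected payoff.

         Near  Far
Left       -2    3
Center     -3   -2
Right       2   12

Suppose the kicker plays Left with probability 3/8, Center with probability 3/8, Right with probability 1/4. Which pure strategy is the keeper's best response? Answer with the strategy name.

Near

If the keeper plays Near, the kicker's expected payoff is (3/8)·(-2) + (3/8)·(-3) + (1/4)·2 = -11/8.
If the keeper plays Far, the kicker's expected payoff is (3/8)·3 + (3/8)·(-2) + (1/4)·12 = 27/8.
The keeper minimizes the kicker's payoff; the smallest is -11/8, so the best response is Near.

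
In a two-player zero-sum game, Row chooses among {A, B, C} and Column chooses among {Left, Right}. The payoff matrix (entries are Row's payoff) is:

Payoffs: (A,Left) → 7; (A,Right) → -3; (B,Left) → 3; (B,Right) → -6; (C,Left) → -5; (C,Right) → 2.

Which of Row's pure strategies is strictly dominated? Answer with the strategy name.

B

A gives a strictly higher payoff than B against every column: 7 > 3, -3 > -6.
So B is strictly dominated and Row never plays it.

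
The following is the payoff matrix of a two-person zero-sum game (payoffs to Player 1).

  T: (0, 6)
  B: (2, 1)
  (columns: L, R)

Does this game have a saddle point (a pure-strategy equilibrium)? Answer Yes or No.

Row minima: T → 0, B → 1; maximin = 1.
Column maxima: L → 2, R → 6; minimax = 2.
1 ≠ 2, so no pure-strategy equilibrium exists.

No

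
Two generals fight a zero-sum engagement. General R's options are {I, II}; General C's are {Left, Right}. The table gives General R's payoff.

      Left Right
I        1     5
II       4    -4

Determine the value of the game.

Row minima: I → 1, II → -4; maximin = 1.
Column maxima: Left → 4, Right → 5; minimax = 4.
1 ≠ 4, so there is no saddle point; optimal play is mixed.
Let General R play I with probability p. Expected payoff against Left: 1p + 4(1−p) = −3p + 4; against Right: 5p + (-4)(1−p) = 9p − 4.
Setting these equal: −3p + 4 = 9p − 4 ⇒ −12p = -8 ⇒ p = 2/3, and the value is (-3)·(2/3) + 4 = 2.
For General C: with q = P(Left), equating I's and II's payoffs gives −4q + 5 = 8q − 4 ⇒ q = 3/4.

2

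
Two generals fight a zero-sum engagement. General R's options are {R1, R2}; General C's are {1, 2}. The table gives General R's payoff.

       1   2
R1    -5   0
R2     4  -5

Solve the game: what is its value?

-25/14

Row minima: R1 → -5, R2 → -5; maximin = -5.
Column maxima: 1 → 4, 2 → 0; minimax = 0.
-5 ≠ 0, so there is no saddle point; optimal play is mixed.
Let General R play R1 with probability p. Expected payoff against 1: (-5)p + 4(1−p) = −9p + 4; against 2: 0p + (-5)(1−p) = 5p − 5.
Setting these equal: −9p + 4 = 5p − 5 ⇒ −14p = -9 ⇒ p = 9/14, and the value is (-9)·(9/14) + 4 = -25/14.
For General C: with q = P(1), equating R1's and R2's payoffs gives −5q = 9q − 5 ⇒ q = 5/14.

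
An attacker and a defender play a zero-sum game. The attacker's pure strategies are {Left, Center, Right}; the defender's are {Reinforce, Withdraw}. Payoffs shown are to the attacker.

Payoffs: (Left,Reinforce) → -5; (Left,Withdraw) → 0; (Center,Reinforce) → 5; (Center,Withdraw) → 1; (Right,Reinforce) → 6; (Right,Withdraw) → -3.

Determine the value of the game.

Row minima: Left → -5, Center → 1, Right → -3; maximin = 1.
Column maxima: Reinforce → 6, Withdraw → 1; minimax = 1.
Since maximin = minimax = 1, there is a saddle point and the value is 1.

1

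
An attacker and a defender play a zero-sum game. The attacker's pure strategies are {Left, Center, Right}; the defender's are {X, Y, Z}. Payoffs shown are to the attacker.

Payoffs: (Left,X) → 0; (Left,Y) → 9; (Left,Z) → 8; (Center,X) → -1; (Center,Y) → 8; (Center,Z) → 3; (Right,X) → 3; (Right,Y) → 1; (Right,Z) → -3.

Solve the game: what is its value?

Row minima: Left → 0, Center → -1, Right → -3; maximin = 0.
Column maxima: X → 3, Y → 9, Z → 8; minimax = 3.
0 ≠ 3, so there is no saddle point; optimal play is mixed.
Center is strictly dominated by Left, so the attacker never plays it.
Y is strictly dominated by Z (it gives the attacker strictly more in every row), so the defender never plays it.
On the remaining 2×2 (Left, Right vs X, Z):
Let the attacker play Left with probability p. Expected payoff against X: 0p + 3(1−p) = −3p + 3; against Z: 8p + (-3)(1−p) = 11p − 3.
Setting these equal: −3p + 3 = 11p − 3 ⇒ −14p = -6 ⇒ p = 3/7, and the value is (-3)·(3/7) + 3 = 12/7.
For the defender: with q = P(X), equating Left's and Right's payoffs gives −8q + 8 = 6q − 3 ⇒ q = 11/14.

12/7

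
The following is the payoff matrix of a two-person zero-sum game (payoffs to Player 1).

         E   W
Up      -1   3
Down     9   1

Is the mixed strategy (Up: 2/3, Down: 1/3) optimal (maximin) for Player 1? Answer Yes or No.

Against E this mix gives (2/3)·(-1) + (1/3)·9 = 7/3.
Against W this mix gives (2/3)·3 + (1/3)·1 = 7/3.
All of Player 2's active replies (E, W) yield 7/3, and no column does worse for Player 1. The mix makes Player 2 indifferent and guarantees 7/3, so it is optimal.

Yes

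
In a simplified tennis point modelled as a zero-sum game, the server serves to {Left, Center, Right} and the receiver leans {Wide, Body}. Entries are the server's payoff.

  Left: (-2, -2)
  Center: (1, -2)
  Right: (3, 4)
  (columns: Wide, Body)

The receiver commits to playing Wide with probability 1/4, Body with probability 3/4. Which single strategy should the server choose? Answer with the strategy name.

Right

Expected payoff of Left: (1/4)·(-2) + (3/4)·(-2) = -2.
Expected payoff of Center: (1/4)·1 + (3/4)·(-2) = -5/4.
Expected payoff of Right: (1/4)·3 + (3/4)·4 = 15/4.
The largest is 15/4, so the server's best response is Right.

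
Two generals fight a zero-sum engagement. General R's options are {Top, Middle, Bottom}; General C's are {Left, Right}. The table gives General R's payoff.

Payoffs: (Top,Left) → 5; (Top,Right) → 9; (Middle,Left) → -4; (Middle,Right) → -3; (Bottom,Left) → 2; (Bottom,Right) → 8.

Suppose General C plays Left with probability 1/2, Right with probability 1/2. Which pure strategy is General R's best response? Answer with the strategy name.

Expected payoff of Top: (1/2)·5 + (1/2)·9 = 7.
Expected payoff of Middle: (1/2)·(-4) + (1/2)·(-3) = -7/2.
Expected payoff of Bottom: (1/2)·2 + (1/2)·8 = 5.
The largest is 7, so General R's best response is Top.

Top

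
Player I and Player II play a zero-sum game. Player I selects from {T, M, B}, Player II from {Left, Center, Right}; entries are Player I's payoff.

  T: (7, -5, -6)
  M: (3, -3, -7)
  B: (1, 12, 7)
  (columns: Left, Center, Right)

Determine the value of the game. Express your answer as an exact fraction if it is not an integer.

55/19

Row minima: T → -6, M → -7, B → 1; maximin = 1.
Column maxima: Left → 7, Center → 12, Right → 7; minimax = 7.
1 ≠ 7, so there is no saddle point; optimal play is mixed.
Center is strictly dominated by Right (it gives Player I strictly more in every row), so Player II never plays it.
With Center eliminated, M is strictly dominated by T (T gives Player I strictly more in every remaining column), so Player I never plays it.
On the remaining 2×2 (T, B vs Left, Right):
Let Player I play T with probability p. Expected payoff against Left: 7p + 1(1−p) = 6p + 1; against Right: (-6)p + 7(1−p) = −13p + 7.
Setting these equal: 6p + 1 = −13p + 7 ⇒ 19p = 6 ⇒ p = 6/19, and the value is (6)·(6/19) + 1 = 55/19.
For Player II: with q = P(Left), equating T's and B's payoffs gives 13q − 6 = −6q + 7 ⇒ q = 13/19.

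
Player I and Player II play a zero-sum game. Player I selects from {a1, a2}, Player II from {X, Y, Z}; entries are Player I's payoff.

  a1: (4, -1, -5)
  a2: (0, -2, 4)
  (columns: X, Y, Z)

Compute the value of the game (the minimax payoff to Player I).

Row minima: a1 → -5, a2 → -2; maximin = -2.
Column maxima: X → 4, Y → -1, Z → 4; minimax = -1.
-2 ≠ -1, so there is no saddle point; optimal play is mixed.
X is strictly dominated by Y (it gives Player I strictly more in every row), so Player II never plays it.
On the remaining 2×2 (a1, a2 vs Y, Z):
Let Player I play a1 with probability p. Expected payoff against Y: (-1)p + (-2)(1−p) = p − 2; against Z: (-5)p + 4(1−p) = −9p + 4.
Setting these equal: p − 2 = −9p + 4 ⇒ 10p = 6 ⇒ p = 3/5, and the value is (1)·(3/5) − 2 = -7/5.
For Player II: with q = P(Y), equating a1's and a2's payoffs gives 4q − 5 = −6q + 4 ⇒ q = 9/10.

-7/5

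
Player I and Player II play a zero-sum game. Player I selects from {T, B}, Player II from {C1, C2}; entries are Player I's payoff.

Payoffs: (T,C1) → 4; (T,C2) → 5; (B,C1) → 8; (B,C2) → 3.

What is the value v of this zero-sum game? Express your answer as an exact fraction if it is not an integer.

Row minima: T → 4, B → 3; maximin = 4.
Column maxima: C1 → 8, C2 → 5; minimax = 5.
4 ≠ 5, so there is no saddle point; optimal play is mixed.
Let Player I play T with probability p. Expected payoff against C1: 4p + 8(1−p) = −4p + 8; against C2: 5p + 3(1−p) = 2p + 3.
Setting these equal: −4p + 8 = 2p + 3 ⇒ −6p = -5 ⇒ p = 5/6, and the value is (-4)·(5/6) + 8 = 14/3.
For Player II: with q = P(C1), equating T's and B's payoffs gives −q + 5 = 5q + 3 ⇒ q = 1/3.

14/3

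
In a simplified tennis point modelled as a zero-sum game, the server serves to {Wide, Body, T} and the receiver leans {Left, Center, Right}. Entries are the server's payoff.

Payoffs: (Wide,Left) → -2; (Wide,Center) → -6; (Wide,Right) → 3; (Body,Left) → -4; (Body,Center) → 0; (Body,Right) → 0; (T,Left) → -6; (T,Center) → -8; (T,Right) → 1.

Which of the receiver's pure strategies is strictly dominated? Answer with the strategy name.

Left holds the server's payoff strictly below Right in every row: -2 < 3, -4 < 0, -6 < 1.
So Right is strictly dominated for the receiver.

Right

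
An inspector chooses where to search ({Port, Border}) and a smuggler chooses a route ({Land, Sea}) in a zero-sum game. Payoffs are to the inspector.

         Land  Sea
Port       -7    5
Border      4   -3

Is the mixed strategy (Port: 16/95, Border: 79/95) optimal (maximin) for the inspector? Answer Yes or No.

Against Land this mix gives (16/95)·(-7) + (79/95)·4 = 204/95.
Against Sea this mix gives (16/95)·5 + (79/95)·(-3) = -157/95.
The smuggler will play Sea, holding the inspector to -157/95. Shifting weight toward the row that does better against Sea would raise this floor (the equalizing mix achieves -1/19 against both Sea and Land), so the proposed strategy is not optimal.

No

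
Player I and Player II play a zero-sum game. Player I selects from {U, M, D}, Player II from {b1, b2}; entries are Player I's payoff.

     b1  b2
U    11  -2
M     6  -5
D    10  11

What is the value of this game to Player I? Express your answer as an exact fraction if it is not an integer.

Row minima: U → -2, M → -5, D → 10; maximin = 10.
Column maxima: b1 → 11, b2 → 11; minimax = 11.
10 ≠ 11, so there is no saddle point; optimal play is mixed.
M is strictly dominated by U, so Player I never plays it.
On the remaining 2×2 (U, D vs b1, b2):
Let Player I play U with probability p. Expected payoff against b1: 11p + 10(1−p) = p + 10; against b2: (-2)p + 11(1−p) = −13p + 11.
Setting these equal: p + 10 = −13p + 11 ⇒ 14p = 1 ⇒ p = 1/14, and the value is (1)·(1/14) + 10 = 141/14.
For Player II: with q = P(b1), equating U's and D's payoffs gives 13q − 2 = −q + 11 ⇒ q = 13/14.

141/14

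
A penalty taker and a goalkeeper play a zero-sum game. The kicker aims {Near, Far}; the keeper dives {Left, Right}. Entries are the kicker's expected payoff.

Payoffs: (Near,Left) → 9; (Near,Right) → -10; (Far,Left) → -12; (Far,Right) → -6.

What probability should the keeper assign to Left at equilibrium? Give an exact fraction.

4/25

Row minima: Near → -10, Far → -12; maximin = -10.
Column maxima: Left → 9, Right → -6; minimax = -6.
-10 ≠ -6, so there is no saddle point; optimal play is mixed.
Let the kicker play Near with probability p. Expected payoff against Left: 9p + (-12)(1−p) = 21p − 12; against Right: (-10)p + (-6)(1−p) = −4p − 6.
Setting these equal: 21p − 12 = −4p − 6 ⇒ 25p = 6 ⇒ p = 6/25, and the value is (21)·(6/25) − 12 = -174/25.
For the keeper: with q = P(Left), equating Near's and Far's payoffs gives 19q − 10 = −6q − 6 ⇒ q = 4/25.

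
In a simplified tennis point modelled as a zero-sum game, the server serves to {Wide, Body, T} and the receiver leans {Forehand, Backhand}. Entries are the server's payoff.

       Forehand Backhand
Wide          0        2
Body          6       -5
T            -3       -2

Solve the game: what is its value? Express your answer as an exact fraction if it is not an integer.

Row minima: Wide → 0, Body → -5, T → -3; maximin = 0.
Column maxima: Forehand → 6, Backhand → 2; minimax = 2.
0 ≠ 2, so there is no saddle point; optimal play is mixed.
T is strictly dominated by Wide, so the server never plays it.
On the remaining 2×2 (Wide, Body vs Forehand, Backhand):
Let the server play Wide with probability p. Expected payoff against Forehand: 0p + 6(1−p) = −6p + 6; against Backhand: 2p + (-5)(1−p) = 7p − 5.
Setting these equal: −6p + 6 = 7p − 5 ⇒ −13p = -11 ⇒ p = 11/13, and the value is (-6)·(11/13) + 6 = 12/13.
For the receiver: with q = P(Forehand), equating Wide's and Body's payoffs gives −2q + 2 = 11q − 5 ⇒ q = 7/13.

12/13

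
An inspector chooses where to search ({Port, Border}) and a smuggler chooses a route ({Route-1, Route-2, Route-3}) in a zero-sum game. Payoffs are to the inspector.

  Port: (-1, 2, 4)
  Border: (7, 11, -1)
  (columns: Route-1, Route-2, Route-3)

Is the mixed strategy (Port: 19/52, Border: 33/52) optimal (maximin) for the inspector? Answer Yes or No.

No

Against Route-1 this mix gives (19/52)·(-1) + (33/52)·7 = 53/13.
Against Route-2 this mix gives (19/52)·2 + (33/52)·11 = 401/52.
Against Route-3 this mix gives (19/52)·4 + (33/52)·(-1) = 43/52.
The smuggler will play Route-3, holding the inspector to 43/52. Shifting weight toward the row that does better against Route-3 would raise this floor (the equalizing mix achieves 27/13 against both Route-3 and Route-1), so the proposed strategy is not optimal.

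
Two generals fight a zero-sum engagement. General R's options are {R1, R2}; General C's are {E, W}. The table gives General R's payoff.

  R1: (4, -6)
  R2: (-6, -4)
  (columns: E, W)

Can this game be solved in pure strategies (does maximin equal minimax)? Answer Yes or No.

No

Row minima: R1 → -6, R2 → -6; maximin = -6.
Column maxima: E → 4, W → -4; minimax = -4.
-6 ≠ -4, so no pure-strategy equilibrium exists.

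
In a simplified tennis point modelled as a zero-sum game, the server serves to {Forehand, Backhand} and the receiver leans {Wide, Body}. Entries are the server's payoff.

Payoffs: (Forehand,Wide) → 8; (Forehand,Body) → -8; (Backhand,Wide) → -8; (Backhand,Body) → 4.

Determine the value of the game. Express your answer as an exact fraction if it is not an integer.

-8/7

Row minima: Forehand → -8, Backhand → -8; maximin = -8.
Column maxima: Wide → 8, Body → 4; minimax = 4.
-8 ≠ 4, so there is no saddle point; optimal play is mixed.
Let the server play Forehand with probability p. Expected payoff against Wide: 8p + (-8)(1−p) = 16p − 8; against Body: (-8)p + 4(1−p) = −12p + 4.
Setting these equal: 16p − 8 = −12p + 4 ⇒ 28p = 12 ⇒ p = 3/7, and the value is (16)·(3/7) − 8 = -8/7.
For the receiver: with q = P(Wide), equating Forehand's and Backhand's payoffs gives 16q − 8 = −12q + 4 ⇒ q = 3/7.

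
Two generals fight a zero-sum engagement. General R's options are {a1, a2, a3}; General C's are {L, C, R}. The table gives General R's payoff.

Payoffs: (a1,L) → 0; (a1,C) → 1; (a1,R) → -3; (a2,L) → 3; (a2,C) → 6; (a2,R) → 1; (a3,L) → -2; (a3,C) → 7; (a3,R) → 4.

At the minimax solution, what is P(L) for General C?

3/8

Row minima: a1 → -3, a2 → 1, a3 → -2; maximin = 1.
Column maxima: L → 3, C → 7, R → 4; minimax = 3.
1 ≠ 3, so there is no saddle point; optimal play is mixed.
a1 is strictly dominated by a2, so General R never plays it.
C is strictly dominated by L (it gives General R strictly more in every row), so General C never plays it.
On the remaining 2×2 (a2, a3 vs L, R):
Let General R play a2 with probability p. Expected payoff against L: 3p + (-2)(1−p) = 5p − 2; against R: 1p + 4(1−p) = −3p + 4.
Setting these equal: 5p − 2 = −3p + 4 ⇒ 8p = 6 ⇒ p = 3/4, and the value is (5)·(3/4) − 2 = 7/4.
For General C: with q = P(L), equating a2's and a3's payoffs gives 2q + 1 = −6q + 4 ⇒ q = 3/8.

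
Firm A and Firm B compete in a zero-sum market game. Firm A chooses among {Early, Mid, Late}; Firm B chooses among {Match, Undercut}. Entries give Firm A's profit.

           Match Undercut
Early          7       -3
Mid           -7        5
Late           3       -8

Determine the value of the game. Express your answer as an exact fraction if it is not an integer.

Row minima: Early → -3, Mid → -7, Late → -8; maximin = -3.
Column maxima: Match → 7, Undercut → 5; minimax = 5.
-3 ≠ 5, so there is no saddle point; optimal play is mixed.
Late is strictly dominated by Early, so Firm A never plays it.
On the remaining 2×2 (Early, Mid vs Match, Undercut):
Let Firm A play Early with probability p. Expected payoff against Match: 7p + (-7)(1−p) = 14p − 7; against Undercut: (-3)p + 5(1−p) = −8p + 5.
Setting these equal: 14p − 7 = −8p + 5 ⇒ 22p = 12 ⇒ p = 6/11, and the value is (14)·(6/11) − 7 = 7/11.
For Firm B: with q = P(Match), equating Early's and Mid's payoffs gives 10q − 3 = −12q + 5 ⇒ q = 4/11.

7/11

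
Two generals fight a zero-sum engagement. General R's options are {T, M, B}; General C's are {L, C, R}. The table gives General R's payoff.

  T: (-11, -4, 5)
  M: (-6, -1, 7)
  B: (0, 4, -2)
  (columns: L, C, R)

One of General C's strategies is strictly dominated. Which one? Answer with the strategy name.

L holds General R's payoff strictly below C in every row: -11 < -4, -6 < -1, 0 < 4.
So C is strictly dominated for General C.

C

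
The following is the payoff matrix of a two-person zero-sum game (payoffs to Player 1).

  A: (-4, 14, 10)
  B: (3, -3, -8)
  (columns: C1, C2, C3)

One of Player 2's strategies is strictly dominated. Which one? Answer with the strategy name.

C2

C3 holds Player 1's payoff strictly below C2 in every row: 10 < 14, -8 < -3.
So C2 is strictly dominated for Player 2.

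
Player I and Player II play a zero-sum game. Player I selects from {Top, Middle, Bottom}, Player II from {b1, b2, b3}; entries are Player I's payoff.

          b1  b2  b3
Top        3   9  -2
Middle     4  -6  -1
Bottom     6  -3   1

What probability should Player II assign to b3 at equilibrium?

Row minima: Top → -2, Middle → -6, Bottom → -3; maximin = -2.
Column maxima: b1 → 6, b2 → 9, b3 → 1; minimax = 1.
-2 ≠ 1, so there is no saddle point; optimal play is mixed.
Middle is strictly dominated by Bottom, so Player I never plays it.
b1 is strictly dominated by b3 (it gives Player I strictly more in every row), so Player II never plays it.
On the remaining 2×2 (Top, Bottom vs b2, b3):
Let Player I play Top with probability p. Expected payoff against b2: 9p + (-3)(1−p) = 12p − 3; against b3: (-2)p + 1(1−p) = −3p + 1.
Setting these equal: 12p − 3 = −3p + 1 ⇒ 15p = 4 ⇒ p = 4/15, and the value is (12)·(4/15) − 3 = 1/5.
For Player II: with q = P(b2), equating Top's and Bottom's payoffs gives 11q − 2 = −4q + 1 ⇒ q = 1/5.

4/5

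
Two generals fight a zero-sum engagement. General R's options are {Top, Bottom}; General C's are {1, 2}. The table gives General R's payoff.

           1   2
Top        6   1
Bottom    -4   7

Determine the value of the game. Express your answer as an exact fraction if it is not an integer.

23/8

Row minima: Top → 1, Bottom → -4; maximin = 1.
Column maxima: 1 → 6, 2 → 7; minimax = 6.
1 ≠ 6, so there is no saddle point; optimal play is mixed.
Let General R play Top with probability p. Expected payoff against 1: 6p + (-4)(1−p) = 10p − 4; against 2: 1p + 7(1−p) = −6p + 7.
Setting these equal: 10p − 4 = −6p + 7 ⇒ 16p = 11 ⇒ p = 11/16, and the value is (10)·(11/16) − 4 = 23/8.
For General C: with q = P(1), equating Top's and Bottom's payoffs gives 5q + 1 = −11q + 7 ⇒ q = 3/8.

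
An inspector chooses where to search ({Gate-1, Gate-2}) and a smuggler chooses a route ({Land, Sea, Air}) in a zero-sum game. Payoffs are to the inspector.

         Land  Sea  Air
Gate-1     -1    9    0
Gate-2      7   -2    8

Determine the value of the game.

Row minima: Gate-1 → -1, Gate-2 → -2; maximin = -1.
Column maxima: Land → 7, Sea → 9, Air → 8; minimax = 7.
-1 ≠ 7, so there is no saddle point; optimal play is mixed.
Air is strictly dominated by Land (it gives the inspector strictly more in every row), so the smuggler never plays it.
On the remaining 2×2 (Gate-1, Gate-2 vs Land, Sea):
Let the inspector play Gate-1 with probability p. Expected payoff against Land: (-1)p + 7(1−p) = −8p + 7; against Sea: 9p + (-2)(1−p) = 11p − 2.
Setting these equal: −8p + 7 = 11p − 2 ⇒ −19p = -9 ⇒ p = 9/19, and the value is (-8)·(9/19) + 7 = 61/19.
For the smuggler: with q = P(Land), equating Gate-1's and Gate-2's payoffs gives −10q + 9 = 9q − 2 ⇒ q = 11/19.

61/19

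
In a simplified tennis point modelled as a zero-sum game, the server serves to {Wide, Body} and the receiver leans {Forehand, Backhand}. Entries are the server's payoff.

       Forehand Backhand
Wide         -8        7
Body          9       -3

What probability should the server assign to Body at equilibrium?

5/9

Row minima: Wide → -8, Body → -3; maximin = -3.
Column maxima: Forehand → 9, Backhand → 7; minimax = 7.
-3 ≠ 7, so there is no saddle point; optimal play is mixed.
Let the server play Wide with probability p. Expected payoff against Forehand: (-8)p + 9(1−p) = −17p + 9; against Backhand: 7p + (-3)(1−p) = 10p − 3.
Setting these equal: −17p + 9 = 10p − 3 ⇒ −27p = -12 ⇒ p = 4/9, and the value is (-17)·(4/9) + 9 = 13/9.
For the receiver: with q = P(Forehand), equating Wide's and Body's payoffs gives −15q + 7 = 12q − 3 ⇒ q = 10/27.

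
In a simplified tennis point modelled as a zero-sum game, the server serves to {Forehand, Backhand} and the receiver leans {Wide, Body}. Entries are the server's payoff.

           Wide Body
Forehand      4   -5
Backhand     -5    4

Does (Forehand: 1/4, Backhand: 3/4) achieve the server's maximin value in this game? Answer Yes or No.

Against Wide this mix gives (1/4)·4 + (3/4)·(-5) = -11/4.
Against Body this mix gives (1/4)·(-5) + (3/4)·4 = 7/4.
The receiver will play Wide, holding the server to -11/4. Shifting weight toward the row that does better against Wide would raise this floor (the equalizing mix achieves -1/2 against both Wide and Body), so the proposed strategy is not optimal.

No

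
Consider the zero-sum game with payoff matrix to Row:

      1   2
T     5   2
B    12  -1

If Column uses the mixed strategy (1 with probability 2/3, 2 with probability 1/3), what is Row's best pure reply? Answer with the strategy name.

B

Expected payoff of T: (2/3)·5 + (1/3)·2 = 4.
Expected payoff of B: (2/3)·12 + (1/3)·(-1) = 23/3.
The largest is 23/3, so Row's best response is B.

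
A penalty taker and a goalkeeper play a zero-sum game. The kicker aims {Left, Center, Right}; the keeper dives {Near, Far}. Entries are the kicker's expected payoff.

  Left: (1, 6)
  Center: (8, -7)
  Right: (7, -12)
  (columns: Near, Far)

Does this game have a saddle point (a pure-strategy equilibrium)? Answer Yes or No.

Row minima: Left → 1, Center → -7, Right → -12; maximin = 1.
Column maxima: Near → 8, Far → 6; minimax = 6.
1 ≠ 6, so no pure-strategy equilibrium exists.

No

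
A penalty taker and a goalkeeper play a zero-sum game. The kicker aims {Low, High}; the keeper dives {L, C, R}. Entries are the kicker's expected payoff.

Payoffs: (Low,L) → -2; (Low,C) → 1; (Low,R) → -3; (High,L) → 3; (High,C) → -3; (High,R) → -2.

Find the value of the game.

-11/5

Row minima: Low → -3, High → -3; maximin = -3.
Column maxima: L → 3, C → 1, R → -2; minimax = -2.
-3 ≠ -2, so there is no saddle point; optimal play is mixed.
L is strictly dominated by R (it gives the kicker strictly more in every row), so the keeper never plays it.
On the remaining 2×2 (Low, High vs C, R):
Let the kicker play Low with probability p. Expected payoff against C: 1p + (-3)(1−p) = 4p − 3; against R: (-3)p + (-2)(1−p) = −p − 2.
Setting these equal: 4p − 3 = −p − 2 ⇒ 5p = 1 ⇒ p = 1/5, and the value is (4)·(1/5) − 3 = -11/5.
For the keeper: with q = P(C), equating Low's and High's payoffs gives 4q − 3 = −q − 2 ⇒ q = 1/5.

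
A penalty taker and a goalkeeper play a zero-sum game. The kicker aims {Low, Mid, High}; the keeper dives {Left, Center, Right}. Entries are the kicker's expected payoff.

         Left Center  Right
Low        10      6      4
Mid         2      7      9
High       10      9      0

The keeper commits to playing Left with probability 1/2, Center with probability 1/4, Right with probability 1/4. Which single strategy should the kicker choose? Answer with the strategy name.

Expected payoff of Low: (1/2)·10 + (1/4)·6 + (1/4)·4 = 15/2.
Expected payoff of Mid: (1/2)·2 + (1/4)·7 + (1/4)·9 = 5.
Expected payoff of High: (1/2)·10 + (1/4)·9 + (1/4)·0 = 29/4.
The largest is 15/2, so the kicker's best response is Low.

Low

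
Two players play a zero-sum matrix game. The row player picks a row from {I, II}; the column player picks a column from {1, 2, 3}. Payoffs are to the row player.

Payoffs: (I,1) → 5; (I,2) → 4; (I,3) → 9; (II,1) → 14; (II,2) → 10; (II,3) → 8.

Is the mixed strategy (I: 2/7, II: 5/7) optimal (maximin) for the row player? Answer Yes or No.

Yes

Against 1 this mix gives (2/7)·5 + (5/7)·14 = 80/7.
Against 2 this mix gives (2/7)·4 + (5/7)·10 = 58/7.
Against 3 this mix gives (2/7)·9 + (5/7)·8 = 58/7.
All of the column player's active replies (2, 3) yield 58/7, and no column does worse for the row player. The mix makes the column player indifferent and guarantees 58/7, so it is optimal.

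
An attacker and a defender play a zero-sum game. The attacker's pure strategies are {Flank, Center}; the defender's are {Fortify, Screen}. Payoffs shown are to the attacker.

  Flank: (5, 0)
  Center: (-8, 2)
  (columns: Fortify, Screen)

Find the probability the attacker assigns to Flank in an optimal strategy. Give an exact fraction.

Row minima: Flank → 0, Center → -8; maximin = 0.
Column maxima: Fortify → 5, Screen → 2; minimax = 2.
0 ≠ 2, so there is no saddle point; optimal play is mixed.
Let the attacker play Flank with probability p. Expected payoff against Fortify: 5p + (-8)(1−p) = 13p − 8; against Screen: 0p + 2(1−p) = −2p + 2.
Setting these equal: 13p − 8 = −2p + 2 ⇒ 15p = 10 ⇒ p = 2/3, and the value is (13)·(2/3) − 8 = 2/3.
For the defender: with q = P(Fortify), equating Flank's and Center's payoffs gives 5q = −10q + 2 ⇒ q = 2/15.

2/3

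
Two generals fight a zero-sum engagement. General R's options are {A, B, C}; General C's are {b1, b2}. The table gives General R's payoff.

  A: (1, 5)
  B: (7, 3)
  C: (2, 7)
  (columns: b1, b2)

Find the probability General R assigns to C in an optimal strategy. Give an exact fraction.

Row minima: A → 1, B → 3, C → 2; maximin = 3.
Column maxima: b1 → 7, b2 → 7; minimax = 7.
3 ≠ 7, so there is no saddle point; optimal play is mixed.
A is strictly dominated by C, so General R never plays it.
On the remaining 2×2 (B, C vs b1, b2):
Let General R play B with probability p. Expected payoff against b1: 7p + 2(1−p) = 5p + 2; against b2: 3p + 7(1−p) = −4p + 7.
Setting these equal: 5p + 2 = −4p + 7 ⇒ 9p = 5 ⇒ p = 5/9, and the value is (5)·(5/9) + 2 = 43/9.
For General C: with q = P(b1), equating B's and C's payoffs gives 4q + 3 = −5q + 7 ⇒ q = 4/9.

4/9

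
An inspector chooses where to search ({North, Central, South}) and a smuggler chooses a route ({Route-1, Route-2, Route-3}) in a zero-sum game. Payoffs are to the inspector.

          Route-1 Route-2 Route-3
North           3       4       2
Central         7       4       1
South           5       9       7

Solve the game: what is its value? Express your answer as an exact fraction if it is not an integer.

11/2

Row minima: North → 2, Central → 1, South → 5; maximin = 5.
Column maxima: Route-1 → 7, Route-2 → 9, Route-3 → 7; minimax = 7.
5 ≠ 7, so there is no saddle point; optimal play is mixed.
North is strictly dominated by South, so the inspector never plays it.
Route-2 is strictly dominated by Route-3 (it gives the inspector strictly more in every row), so the smuggler never plays it.
On the remaining 2×2 (Central, South vs Route-1, Route-3):
Let the inspector play Central with probability p. Expected payoff against Route-1: 7p + 5(1−p) = 2p + 5; against Route-3: 1p + 7(1−p) = −6p + 7.
Setting these equal: 2p + 5 = −6p + 7 ⇒ 8p = 2 ⇒ p = 1/4, and the value is (2)·(1/4) + 5 = 11/2.
For the smuggler: with q = P(Route-1), equating Central's and South's payoffs gives 6q + 1 = −2q + 7 ⇒ q = 3/4.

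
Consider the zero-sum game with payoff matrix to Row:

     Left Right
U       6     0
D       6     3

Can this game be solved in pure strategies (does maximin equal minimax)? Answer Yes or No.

Yes

Row minima: U → 0, D → 3; maximin = 3.
Column maxima: Left → 6, Right → 3; minimax = 3.
maximin = minimax = 3, so a saddle point exists.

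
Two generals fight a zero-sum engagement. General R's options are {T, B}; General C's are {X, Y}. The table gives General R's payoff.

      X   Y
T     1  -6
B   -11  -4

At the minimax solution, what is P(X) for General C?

Row minima: T → -6, B → -11; maximin = -6.
Column maxima: X → 1, Y → -4; minimax = -4.
-6 ≠ -4, so there is no saddle point; optimal play is mixed.
Let General R play T with probability p. Expected payoff against X: 1p + (-11)(1−p) = 12p − 11; against Y: (-6)p + (-4)(1−p) = −2p − 4.
Setting these equal: 12p − 11 = −2p − 4 ⇒ 14p = 7 ⇒ p = 1/2, and the value is (12)·(1/2) − 11 = -5.
For General C: with q = P(X), equating T's and B's payoffs gives 7q − 6 = −7q − 4 ⇒ q = 1/7.

1/7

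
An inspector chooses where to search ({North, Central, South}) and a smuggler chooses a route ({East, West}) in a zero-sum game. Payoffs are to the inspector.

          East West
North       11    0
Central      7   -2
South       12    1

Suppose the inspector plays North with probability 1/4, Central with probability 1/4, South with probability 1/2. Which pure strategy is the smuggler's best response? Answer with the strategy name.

West

If the smuggler plays East, the inspector's expected payoff is (1/4)·11 + (1/4)·7 + (1/2)·12 = 21/2.
If the smuggler plays West, the inspector's expected payoff is (1/4)·0 + (1/4)·(-2) + (1/2)·1 = 0.
The smuggler minimizes the inspector's payoff; the smallest is 0, so the best response is West.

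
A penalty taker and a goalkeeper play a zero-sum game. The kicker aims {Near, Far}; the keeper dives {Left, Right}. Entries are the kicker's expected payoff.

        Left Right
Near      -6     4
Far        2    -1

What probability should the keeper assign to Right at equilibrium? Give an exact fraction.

8/13

Row minima: Near → -6, Far → -1; maximin = -1.
Column maxima: Left → 2, Right → 4; minimax = 2.
-1 ≠ 2, so there is no saddle point; optimal play is mixed.
Let the kicker play Near with probability p. Expected payoff against Left: (-6)p + 2(1−p) = −8p + 2; against Right: 4p + (-1)(1−p) = 5p − 1.
Setting these equal: −8p + 2 = 5p − 1 ⇒ −13p = -3 ⇒ p = 3/13, and the value is (-8)·(3/13) + 2 = 2/13.
For the keeper: with q = P(Left), equating Near's and Far's payoffs gives −10q + 4 = 3q − 1 ⇒ q = 5/13.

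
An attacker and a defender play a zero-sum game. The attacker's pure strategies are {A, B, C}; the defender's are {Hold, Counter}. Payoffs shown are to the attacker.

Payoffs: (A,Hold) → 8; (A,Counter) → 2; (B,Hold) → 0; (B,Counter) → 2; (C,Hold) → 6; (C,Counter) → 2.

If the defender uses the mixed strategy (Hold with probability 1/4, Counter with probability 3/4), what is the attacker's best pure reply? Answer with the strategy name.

Expected payoff of A: (1/4)·8 + (3/4)·2 = 7/2.
Expected payoff of B: (1/4)·0 + (3/4)·2 = 3/2.
Expected payoff of C: (1/4)·6 + (3/4)·2 = 3.
The largest is 7/2, so the attacker's best response is A.

A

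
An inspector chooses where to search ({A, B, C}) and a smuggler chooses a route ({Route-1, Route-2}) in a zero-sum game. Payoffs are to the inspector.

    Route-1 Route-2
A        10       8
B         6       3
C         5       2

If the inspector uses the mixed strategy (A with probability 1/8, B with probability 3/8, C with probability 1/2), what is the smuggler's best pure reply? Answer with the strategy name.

If the smuggler plays Route-1, the inspector's expected payoff is (1/8)·10 + (3/8)·6 + (1/2)·5 = 6.
If the smuggler plays Route-2, the inspector's expected payoff is (1/8)·8 + (3/8)·3 + (1/2)·2 = 25/8.
The smuggler minimizes the inspector's payoff; the smallest is 25/8, so the best response is Route-2.

Route-2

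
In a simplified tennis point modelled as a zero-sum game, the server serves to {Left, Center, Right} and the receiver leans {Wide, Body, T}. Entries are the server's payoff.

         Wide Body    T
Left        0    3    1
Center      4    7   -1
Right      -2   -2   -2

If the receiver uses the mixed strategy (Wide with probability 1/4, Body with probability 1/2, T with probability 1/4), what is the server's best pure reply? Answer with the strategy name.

Expected payoff of Left: (1/4)·0 + (1/2)·3 + (1/4)·1 = 7/4.
Expected payoff of Center: (1/4)·4 + (1/2)·7 + (1/4)·(-1) = 17/4.
Expected payoff of Right: (1/4)·(-2) + (1/2)·(-2) + (1/4)·(-2) = -2.
The largest is 17/4, so the server's best response is Center.

Center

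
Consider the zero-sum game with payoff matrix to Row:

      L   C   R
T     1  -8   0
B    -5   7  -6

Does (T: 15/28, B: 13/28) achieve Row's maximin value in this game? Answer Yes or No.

No

Against L this mix gives (15/28)·1 + (13/28)·(-5) = -25/14.
Against C this mix gives (15/28)·(-8) + (13/28)·7 = -29/28.
Against R this mix gives (15/28)·0 + (13/28)·(-6) = -39/14.
Column will play R, holding Row to -39/14. Shifting weight toward the row that does better against R would raise this floor (the equalizing mix achieves -16/7 against both R and C), so the proposed strategy is not optimal.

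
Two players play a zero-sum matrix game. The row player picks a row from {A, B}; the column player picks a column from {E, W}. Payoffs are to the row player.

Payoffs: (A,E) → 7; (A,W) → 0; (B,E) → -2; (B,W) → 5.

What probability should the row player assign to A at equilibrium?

Row minima: A → 0, B → -2; maximin = 0.
Column maxima: E → 7, W → 5; minimax = 5.
0 ≠ 5, so there is no saddle point; optimal play is mixed.
Let the row player play A with probability p. Expected payoff against E: 7p + (-2)(1−p) = 9p − 2; against W: 0p + 5(1−p) = −5p + 5.
Setting these equal: 9p − 2 = −5p + 5 ⇒ 14p = 7 ⇒ p = 1/2, and the value is (9)·(1/2) − 2 = 5/2.
For the column player: with q = P(E), equating A's and B's payoffs gives 7q = −7q + 5 ⇒ q = 5/14.

1/2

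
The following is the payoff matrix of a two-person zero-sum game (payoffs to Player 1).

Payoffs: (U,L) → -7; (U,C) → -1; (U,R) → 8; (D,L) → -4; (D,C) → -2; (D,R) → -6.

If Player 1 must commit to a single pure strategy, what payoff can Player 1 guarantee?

-6

Row minima: U → -7, D → -6.
The best of these is -6.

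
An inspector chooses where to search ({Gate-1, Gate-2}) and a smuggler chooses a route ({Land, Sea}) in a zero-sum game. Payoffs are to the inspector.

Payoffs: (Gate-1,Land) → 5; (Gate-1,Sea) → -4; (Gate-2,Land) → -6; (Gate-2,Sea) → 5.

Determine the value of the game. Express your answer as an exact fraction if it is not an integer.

Row minima: Gate-1 → -4, Gate-2 → -6; maximin = -4.
Column maxima: Land → 5, Sea → 5; minimax = 5.
-4 ≠ 5, so there is no saddle point; optimal play is mixed.
Let the inspector play Gate-1 with probability p. Expected payoff against Land: 5p + (-6)(1−p) = 11p − 6; against Sea: (-4)p + 5(1−p) = −9p + 5.
Setting these equal: 11p − 6 = −9p + 5 ⇒ 20p = 11 ⇒ p = 11/20, and the value is (11)·(11/20) − 6 = 1/20.
For the smuggler: with q = P(Land), equating Gate-1's and Gate-2's payoffs gives 9q − 4 = −11q + 5 ⇒ q = 9/20.

1/20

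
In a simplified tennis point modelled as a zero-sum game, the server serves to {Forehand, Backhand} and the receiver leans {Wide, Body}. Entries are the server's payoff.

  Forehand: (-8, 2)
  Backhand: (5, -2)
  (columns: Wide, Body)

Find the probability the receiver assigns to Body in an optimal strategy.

Row minima: Forehand → -8, Backhand → -2; maximin = -2.
Column maxima: Wide → 5, Body → 2; minimax = 2.
-2 ≠ 2, so there is no saddle point; optimal play is mixed.
Let the server play Forehand with probability p. Expected payoff against Wide: (-8)p + 5(1−p) = −13p + 5; against Body: 2p + (-2)(1−p) = 4p − 2.
Setting these equal: −13p + 5 = 4p − 2 ⇒ −17p = -7 ⇒ p = 7/17, and the value is (-13)·(7/17) + 5 = -6/17.
For the receiver: with q = P(Wide), equating Forehand's and Backhand's payoffs gives −10q + 2 = 7q − 2 ⇒ q = 4/17.

13/17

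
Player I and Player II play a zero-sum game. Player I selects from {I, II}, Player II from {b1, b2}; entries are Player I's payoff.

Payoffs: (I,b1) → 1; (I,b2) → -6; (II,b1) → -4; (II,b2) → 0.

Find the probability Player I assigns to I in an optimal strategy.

Row minima: I → -6, II → -4; maximin = -4.
Column maxima: b1 → 1, b2 → 0; minimax = 0.
-4 ≠ 0, so there is no saddle point; optimal play is mixed.
Let Player I play I with probability p. Expected payoff against b1: 1p + (-4)(1−p) = 5p − 4; against b2: (-6)p + 0(1−p) = −6p.
Setting these equal: 5p − 4 = −6p ⇒ 11p = 4 ⇒ p = 4/11, and the value is (5)·(4/11) − 4 = -24/11.
For Player II: with q = P(b1), equating I's and II's payoffs gives 7q − 6 = −4q ⇒ q = 6/11.

4/11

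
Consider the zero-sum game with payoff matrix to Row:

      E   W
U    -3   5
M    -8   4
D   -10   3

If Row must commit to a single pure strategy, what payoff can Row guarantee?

Row minima: U → -3, M → -8, D → -10.
The best of these is -3.

-3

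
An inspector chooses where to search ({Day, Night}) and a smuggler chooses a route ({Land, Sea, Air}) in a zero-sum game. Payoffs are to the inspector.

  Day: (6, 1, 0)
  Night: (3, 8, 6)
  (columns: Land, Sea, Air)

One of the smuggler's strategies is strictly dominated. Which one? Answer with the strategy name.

Air holds the inspector's payoff strictly below Sea in every row: 0 < 1, 6 < 8.
So Sea is strictly dominated for the smuggler.

Sea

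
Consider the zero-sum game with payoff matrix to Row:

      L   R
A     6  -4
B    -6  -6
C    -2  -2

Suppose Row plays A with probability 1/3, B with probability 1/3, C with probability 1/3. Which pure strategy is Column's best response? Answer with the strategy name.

If Column plays L, Row's expected payoff is (1/3)·6 + (1/3)·(-6) + (1/3)·(-2) = -2/3.
If Column plays R, Row's expected payoff is (1/3)·(-4) + (1/3)·(-6) + (1/3)·(-2) = -4.
Column minimizes Row's payoff; the smallest is -4, so the best response is R.

R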